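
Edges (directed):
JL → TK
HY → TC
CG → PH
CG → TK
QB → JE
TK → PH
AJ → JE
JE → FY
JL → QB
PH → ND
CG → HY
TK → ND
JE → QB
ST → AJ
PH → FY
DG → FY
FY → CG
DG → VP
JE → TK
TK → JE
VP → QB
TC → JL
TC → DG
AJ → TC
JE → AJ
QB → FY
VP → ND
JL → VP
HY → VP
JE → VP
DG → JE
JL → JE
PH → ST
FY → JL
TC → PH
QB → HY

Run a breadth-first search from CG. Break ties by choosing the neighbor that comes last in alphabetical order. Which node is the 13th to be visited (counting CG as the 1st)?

JL

Visit CG; enqueue TK, PH, HY → queue [TK, PH, HY]
Visit TK; enqueue ND, JE → queue [PH, HY, ND, JE]
Visit PH; enqueue ST, FY → queue [HY, ND, JE, ST, FY]
Visit HY; enqueue VP, TC → queue [ND, JE, ST, FY, VP, TC]
Visit ND → queue [JE, ST, FY, VP, TC]
Visit JE; enqueue QB, AJ → queue [ST, FY, VP, TC, QB, AJ]
Visit ST → queue [FY, VP, TC, QB, AJ]
Visit FY; enqueue JL → queue [VP, TC, QB, AJ, JL]
Visit VP → queue [TC, QB, AJ, JL]
Visit TC; enqueue DG → queue [QB, AJ, JL, DG]
Visit QB → queue [AJ, JL, DG]
Visit AJ → queue [JL, DG]
Visit JL → queue [DG]
Visit DG → queue []

Visit order: CG, TK, PH, HY, ND, JE, ST, FY, VP, TC, QB, AJ, JL, DG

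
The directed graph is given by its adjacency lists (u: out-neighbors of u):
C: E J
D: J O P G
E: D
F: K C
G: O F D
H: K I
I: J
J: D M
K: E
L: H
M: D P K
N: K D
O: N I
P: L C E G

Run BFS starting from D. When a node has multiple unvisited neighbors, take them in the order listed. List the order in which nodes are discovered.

Visit D; enqueue J, O, P, G → queue [J, O, P, G]
Visit J; enqueue M → queue [O, P, G, M]
Visit O; enqueue N, I → queue [P, G, M, N, I]
Visit P; enqueue L, C, E → queue [G, M, N, I, L, C, E]
Visit G; enqueue F → queue [M, N, I, L, C, E, F]
Visit M; enqueue K → queue [N, I, L, C, E, F, K]
Visit N → queue [I, L, C, E, F, K]
Visit I → queue [L, C, E, F, K]
Visit L; enqueue H → queue [C, E, F, K, H]
Visit C → queue [E, F, K, H]
Visit E → queue [F, K, H]
Visit F → queue [K, H]
Visit K → queue [H]
Visit H → queue []

D, J, O, P, G, M, N, I, L, C, E, F, K, H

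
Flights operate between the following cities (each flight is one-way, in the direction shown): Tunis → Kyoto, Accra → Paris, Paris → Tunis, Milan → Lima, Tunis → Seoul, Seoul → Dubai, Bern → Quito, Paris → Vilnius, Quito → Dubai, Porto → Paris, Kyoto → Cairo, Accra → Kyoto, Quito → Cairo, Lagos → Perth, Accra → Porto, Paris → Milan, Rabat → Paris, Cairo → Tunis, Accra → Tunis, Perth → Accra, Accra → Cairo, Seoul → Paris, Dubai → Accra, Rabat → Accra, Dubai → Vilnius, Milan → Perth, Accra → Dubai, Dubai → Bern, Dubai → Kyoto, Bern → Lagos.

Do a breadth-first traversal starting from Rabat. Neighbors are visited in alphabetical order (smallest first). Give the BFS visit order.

Rabat -> Accra -> Paris -> Cairo -> Dubai -> Kyoto -> Porto -> Tunis -> Milan -> Vilnius -> Bern -> Seoul -> Lima -> Perth -> Lagos -> Quito

Visit Rabat; enqueue Accra, Paris → queue [Accra, Paris]
Visit Accra; enqueue Cairo, Dubai, Kyoto, Porto, Tunis → queue [Paris, Cairo, Dubai, Kyoto, Porto, Tunis]
Visit Paris; enqueue Milan, Vilnius → queue [Cairo, Dubai, Kyoto, Porto, Tunis, Milan, Vilnius]
Visit Cairo → queue [Dubai, Kyoto, Porto, Tunis, Milan, Vilnius]
Visit Dubai; enqueue Bern → queue [Kyoto, Porto, Tunis, Milan, Vilnius, Bern]
Visit Kyoto → queue [Porto, Tunis, Milan, Vilnius, Bern]
Visit Porto → queue [Tunis, Milan, Vilnius, Bern]
Visit Tunis; enqueue Seoul → queue [Milan, Vilnius, Bern, Seoul]
Visit Milan; enqueue Lima, Perth → queue [Vilnius, Bern, Seoul, Lima, Perth]
Visit Vilnius → queue [Bern, Seoul, Lima, Perth]
Visit Bern; enqueue Lagos, Quito → queue [Seoul, Lima, Perth, Lagos, Quito]
Visit Seoul → queue [Lima, Perth, Lagos, Quito]
Visit Lima → queue [Perth, Lagos, Quito]
Visit Perth → queue [Lagos, Quito]
Visit Lagos → queue [Quito]
Visit Quito → queue []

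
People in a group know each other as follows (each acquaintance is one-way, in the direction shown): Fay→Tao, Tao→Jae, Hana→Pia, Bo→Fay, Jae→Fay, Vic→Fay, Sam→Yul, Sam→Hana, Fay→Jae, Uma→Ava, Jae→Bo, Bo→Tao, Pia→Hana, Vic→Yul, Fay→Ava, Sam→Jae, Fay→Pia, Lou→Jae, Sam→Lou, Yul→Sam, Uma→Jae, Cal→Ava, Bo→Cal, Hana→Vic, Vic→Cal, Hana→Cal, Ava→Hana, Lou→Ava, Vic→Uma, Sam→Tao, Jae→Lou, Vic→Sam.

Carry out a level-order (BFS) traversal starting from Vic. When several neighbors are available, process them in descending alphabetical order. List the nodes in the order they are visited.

Vic → Yul → Uma → Sam → Fay → Cal → Jae → Ava → Tao → Lou → Hana → Pia → Bo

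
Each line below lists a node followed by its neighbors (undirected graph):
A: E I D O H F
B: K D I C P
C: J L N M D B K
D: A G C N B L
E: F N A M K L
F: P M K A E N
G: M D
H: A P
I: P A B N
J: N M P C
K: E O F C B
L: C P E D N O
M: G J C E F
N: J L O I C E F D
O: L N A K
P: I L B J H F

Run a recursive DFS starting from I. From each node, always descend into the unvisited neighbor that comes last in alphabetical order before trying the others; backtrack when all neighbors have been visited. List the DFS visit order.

Visit I
I → P
P → L
L → O
O → N
N → J
J → M
M → G
G → D
D → C
C → K
K → F
F → E
E → A
A → H
K → B

I P L O N J M G D C K F E A H B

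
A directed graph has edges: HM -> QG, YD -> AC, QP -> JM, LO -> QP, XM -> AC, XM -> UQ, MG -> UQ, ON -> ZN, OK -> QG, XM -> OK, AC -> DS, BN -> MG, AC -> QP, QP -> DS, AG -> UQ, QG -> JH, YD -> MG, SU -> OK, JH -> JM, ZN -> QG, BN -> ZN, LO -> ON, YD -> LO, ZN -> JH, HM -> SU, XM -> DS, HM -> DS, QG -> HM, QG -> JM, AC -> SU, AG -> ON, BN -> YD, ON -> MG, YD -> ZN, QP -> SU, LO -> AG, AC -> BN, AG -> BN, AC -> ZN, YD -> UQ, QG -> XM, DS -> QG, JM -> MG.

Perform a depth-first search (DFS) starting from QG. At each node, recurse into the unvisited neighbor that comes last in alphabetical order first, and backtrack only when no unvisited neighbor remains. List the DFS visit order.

QG XM UQ OK DS AC ZN JH JM MG SU QP BN YD LO ON AG HM

Visit QG
QG → XM
XM → UQ
XM → OK
XM → DS
XM → AC
AC → ZN
ZN → JH
JH → JM
JM → MG
AC → SU
AC → QP
AC → BN
BN → YD
YD → LO
LO → ON
LO → AG
QG → HM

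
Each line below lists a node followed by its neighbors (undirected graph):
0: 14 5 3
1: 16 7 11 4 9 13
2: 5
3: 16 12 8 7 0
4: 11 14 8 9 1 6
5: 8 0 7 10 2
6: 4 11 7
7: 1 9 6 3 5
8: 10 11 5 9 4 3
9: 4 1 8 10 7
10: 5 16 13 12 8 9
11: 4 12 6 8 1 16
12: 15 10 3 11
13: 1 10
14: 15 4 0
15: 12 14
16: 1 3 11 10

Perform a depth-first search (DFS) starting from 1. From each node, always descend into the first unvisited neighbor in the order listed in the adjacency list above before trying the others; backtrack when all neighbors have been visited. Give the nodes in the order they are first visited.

1 -> 16 -> 3 -> 12 -> 15 -> 14 -> 4 -> 11 -> 6 -> 7 -> 9 -> 8 -> 10 -> 5 -> 0 -> 2 -> 13

Visit 1
1 → 16
16 → 3
3 → 12
12 → 15
15 → 14
14 → 4
4 → 11
11 → 6
6 → 7
7 → 9
9 → 8
8 → 10
10 → 5
5 → 0
5 → 2
10 → 13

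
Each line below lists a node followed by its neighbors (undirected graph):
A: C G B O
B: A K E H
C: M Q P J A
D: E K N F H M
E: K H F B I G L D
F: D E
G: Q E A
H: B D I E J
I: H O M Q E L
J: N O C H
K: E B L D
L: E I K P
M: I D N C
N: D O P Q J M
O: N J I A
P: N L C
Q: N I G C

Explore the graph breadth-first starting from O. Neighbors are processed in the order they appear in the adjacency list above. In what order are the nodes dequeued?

Visit O; enqueue N, J, I, A → queue [N, J, I, A]
Visit N; enqueue D, P, Q, M → queue [J, I, A, D, P, Q, M]
Visit J; enqueue C, H → queue [I, A, D, P, Q, M, C, H]
Visit I; enqueue E, L → queue [A, D, P, Q, M, C, H, E, L]
Visit A; enqueue G, B → queue [D, P, Q, M, C, H, E, L, G, B]
Visit D; enqueue K, F → queue [P, Q, M, C, H, E, L, G, B, K, F]
Visit P → queue [Q, M, C, H, E, L, G, B, K, F]
Visit Q → queue [M, C, H, E, L, G, B, K, F]
Visit M → queue [C, H, E, L, G, B, K, F]
Visit C → queue [H, E, L, G, B, K, F]
Visit H → queue [E, L, G, B, K, F]
Visit E → queue [L, G, B, K, F]
Visit L → queue [G, B, K, F]
Visit G → queue [B, K, F]
Visit B → queue [K, F]
Visit K → queue [F]
Visit F → queue []

O, N, J, I, A, D, P, Q, M, C, H, E, L, G, B, K, F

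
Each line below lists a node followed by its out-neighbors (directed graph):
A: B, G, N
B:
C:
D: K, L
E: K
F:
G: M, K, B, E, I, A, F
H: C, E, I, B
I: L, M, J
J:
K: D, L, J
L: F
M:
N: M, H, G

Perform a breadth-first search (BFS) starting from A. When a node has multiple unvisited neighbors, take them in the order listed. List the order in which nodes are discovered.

Visit A; enqueue B, G, N → queue [B, G, N]
Visit B → queue [G, N]
Visit G; enqueue M, K, E, I, F → queue [N, M, K, E, I, F]
Visit N; enqueue H → queue [M, K, E, I, F, H]
Visit M → queue [K, E, I, F, H]
Visit K; enqueue D, L, J → queue [E, I, F, H, D, L, J]
Visit E → queue [I, F, H, D, L, J]
Visit I → queue [F, H, D, L, J]
Visit F → queue [H, D, L, J]
Visit H; enqueue C → queue [D, L, J, C]
Visit D → queue [L, J, C]
Visit L → queue [J, C]
Visit J → queue [C]
Visit C → queue []

A -> B -> G -> N -> M -> K -> E -> I -> F -> H -> D -> L -> J -> C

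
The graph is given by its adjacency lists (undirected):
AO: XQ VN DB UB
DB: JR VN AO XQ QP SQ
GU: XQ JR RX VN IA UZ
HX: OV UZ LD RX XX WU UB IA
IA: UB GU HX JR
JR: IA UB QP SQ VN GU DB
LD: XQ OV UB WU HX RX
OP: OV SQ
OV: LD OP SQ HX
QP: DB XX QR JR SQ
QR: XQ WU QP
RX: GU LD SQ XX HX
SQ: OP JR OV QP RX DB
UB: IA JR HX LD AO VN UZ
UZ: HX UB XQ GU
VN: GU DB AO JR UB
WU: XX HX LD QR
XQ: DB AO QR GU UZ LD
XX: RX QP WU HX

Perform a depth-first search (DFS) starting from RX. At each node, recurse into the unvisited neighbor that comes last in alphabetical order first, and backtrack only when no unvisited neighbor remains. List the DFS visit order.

Visit RX
RX → XX
XX → WU
WU → QR
QR → XQ
XQ → UZ
UZ → UB
UB → VN
VN → JR
JR → SQ
SQ → QP
QP → DB
DB → AO
SQ → OV
OV → OP
OV → LD
LD → HX
HX → IA
IA → GU

RX XX WU QR XQ UZ UB VN JR SQ QP DB AO OV OP LD HX IA GU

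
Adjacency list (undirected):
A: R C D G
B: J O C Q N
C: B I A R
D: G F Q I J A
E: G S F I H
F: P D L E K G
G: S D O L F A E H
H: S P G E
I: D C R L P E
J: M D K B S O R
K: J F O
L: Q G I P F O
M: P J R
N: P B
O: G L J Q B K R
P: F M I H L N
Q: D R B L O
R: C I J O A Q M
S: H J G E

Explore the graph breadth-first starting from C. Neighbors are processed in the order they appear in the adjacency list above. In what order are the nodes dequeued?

C → B → I → A → R → J → O → Q → N → D → L → P → E → G → M → K → S → F → H

Visit C; enqueue B, I, A, R → queue [B, I, A, R]
Visit B; enqueue J, O, Q, N → queue [I, A, R, J, O, Q, N]
Visit I; enqueue D, L, P, E → queue [A, R, J, O, Q, N, D, L, P, E]
Visit A; enqueue G → queue [R, J, O, Q, N, D, L, P, E, G]
Visit R; enqueue M → queue [J, O, Q, N, D, L, P, E, G, M]
Visit J; enqueue K, S → queue [O, Q, N, D, L, P, E, G, M, K, S]
Visit O → queue [Q, N, D, L, P, E, G, M, K, S]
Visit Q → queue [N, D, L, P, E, G, M, K, S]
Visit N → queue [D, L, P, E, G, M, K, S]
Visit D; enqueue F → queue [L, P, E, G, M, K, S, F]
Visit L → queue [P, E, G, M, K, S, F]
Visit P; enqueue H → queue [E, G, M, K, S, F, H]
Visit E → queue [G, M, K, S, F, H]
Visit G → queue [M, K, S, F, H]
Visit M → queue [K, S, F, H]
Visit K → queue [S, F, H]
Visit S → queue [F, H]
Visit F → queue [H]
Visit H → queue []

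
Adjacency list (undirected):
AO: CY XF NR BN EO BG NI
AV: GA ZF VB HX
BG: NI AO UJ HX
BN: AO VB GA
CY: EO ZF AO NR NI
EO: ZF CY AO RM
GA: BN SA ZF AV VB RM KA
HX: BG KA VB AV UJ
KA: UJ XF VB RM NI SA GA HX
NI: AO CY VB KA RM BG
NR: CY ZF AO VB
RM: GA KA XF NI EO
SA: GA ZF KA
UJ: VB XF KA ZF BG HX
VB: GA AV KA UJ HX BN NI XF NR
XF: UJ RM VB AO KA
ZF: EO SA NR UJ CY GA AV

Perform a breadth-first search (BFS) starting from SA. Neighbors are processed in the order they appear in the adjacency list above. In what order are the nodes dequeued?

SA, GA, ZF, KA, BN, AV, VB, RM, EO, NR, UJ, CY, XF, NI, HX, AO, BG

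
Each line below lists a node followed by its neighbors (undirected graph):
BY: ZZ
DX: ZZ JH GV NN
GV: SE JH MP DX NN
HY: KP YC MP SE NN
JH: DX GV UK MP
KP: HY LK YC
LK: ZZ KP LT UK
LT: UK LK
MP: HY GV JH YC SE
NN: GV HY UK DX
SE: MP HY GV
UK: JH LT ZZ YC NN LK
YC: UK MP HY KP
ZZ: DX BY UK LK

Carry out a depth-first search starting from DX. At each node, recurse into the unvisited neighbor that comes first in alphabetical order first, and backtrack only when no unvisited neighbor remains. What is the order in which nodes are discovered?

Visit DX
DX → GV
GV → JH
JH → MP
MP → HY
HY → KP
KP → LK
LK → LT
LT → UK
UK → NN
UK → YC
UK → ZZ
ZZ → BY
HY → SE

DX → GV → JH → MP → HY → KP → LK → LT → UK → NN → YC → ZZ → BY → SE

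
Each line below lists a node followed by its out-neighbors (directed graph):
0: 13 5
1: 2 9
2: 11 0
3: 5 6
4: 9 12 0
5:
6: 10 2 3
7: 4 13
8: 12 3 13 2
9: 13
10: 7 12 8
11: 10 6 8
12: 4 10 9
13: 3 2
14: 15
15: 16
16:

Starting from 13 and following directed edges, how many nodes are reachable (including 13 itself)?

BFS from 13 visits: 13, 3, 2, 5, 6, 11, 0, 10, 8, 7, 12, 4, 9
Reachable nodes: 13 of 17 total.

13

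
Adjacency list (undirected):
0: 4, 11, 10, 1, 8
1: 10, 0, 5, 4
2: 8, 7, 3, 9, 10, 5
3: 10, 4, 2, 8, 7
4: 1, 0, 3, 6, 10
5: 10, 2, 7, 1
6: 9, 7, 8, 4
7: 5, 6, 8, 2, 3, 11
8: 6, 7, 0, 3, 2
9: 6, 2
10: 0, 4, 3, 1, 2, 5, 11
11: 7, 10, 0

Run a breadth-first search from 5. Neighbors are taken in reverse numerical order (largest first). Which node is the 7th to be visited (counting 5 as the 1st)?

4

Visit 5; enqueue 10, 7, 2, 1 → queue [10, 7, 2, 1]
Visit 10; enqueue 11, 4, 3, 0 → queue [7, 2, 1, 11, 4, 3, 0]
Visit 7; enqueue 8, 6 → queue [2, 1, 11, 4, 3, 0, 8, 6]
Visit 2; enqueue 9 → queue [1, 11, 4, 3, 0, 8, 6, 9]
Visit 1 → queue [11, 4, 3, 0, 8, 6, 9]
Visit 11 → queue [4, 3, 0, 8, 6, 9]
Visit 4 → queue [3, 0, 8, 6, 9]
Visit 3 → queue [0, 8, 6, 9]
Visit 0 → queue [8, 6, 9]
Visit 8 → queue [6, 9]
Visit 6 → queue [9]
Visit 9 → queue []

Visit order: 5, 10, 7, 2, 1, 11, 4, 3, 0, 8, 6, 9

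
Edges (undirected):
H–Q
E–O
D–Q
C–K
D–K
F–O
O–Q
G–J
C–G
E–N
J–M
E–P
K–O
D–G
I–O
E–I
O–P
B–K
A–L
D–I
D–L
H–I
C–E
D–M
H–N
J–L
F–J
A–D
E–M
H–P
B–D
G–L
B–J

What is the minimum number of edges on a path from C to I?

2

Level 0: C
Level 1: E, G, K
Level 2: B, D, I, J, L, M, N, O, P
Level 3: A, F, H, Q
I first appears at level 2.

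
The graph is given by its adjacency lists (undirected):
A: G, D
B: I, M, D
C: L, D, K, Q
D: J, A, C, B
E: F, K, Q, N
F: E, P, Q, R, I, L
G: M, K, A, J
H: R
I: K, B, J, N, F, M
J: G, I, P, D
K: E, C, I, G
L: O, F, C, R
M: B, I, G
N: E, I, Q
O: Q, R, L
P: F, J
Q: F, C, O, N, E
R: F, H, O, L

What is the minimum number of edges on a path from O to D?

3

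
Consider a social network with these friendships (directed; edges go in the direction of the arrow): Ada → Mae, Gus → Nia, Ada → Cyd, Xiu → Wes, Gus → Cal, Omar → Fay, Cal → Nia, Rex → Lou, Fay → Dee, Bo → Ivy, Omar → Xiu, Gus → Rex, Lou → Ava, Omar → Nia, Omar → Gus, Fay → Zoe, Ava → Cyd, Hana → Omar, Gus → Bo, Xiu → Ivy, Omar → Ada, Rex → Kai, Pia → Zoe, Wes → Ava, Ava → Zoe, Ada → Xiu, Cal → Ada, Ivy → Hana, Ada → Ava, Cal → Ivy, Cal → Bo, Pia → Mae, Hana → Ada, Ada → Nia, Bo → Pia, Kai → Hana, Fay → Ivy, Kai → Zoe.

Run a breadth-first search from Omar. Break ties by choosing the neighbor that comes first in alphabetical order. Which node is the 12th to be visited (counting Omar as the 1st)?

Zoe

Visit Omar; enqueue Ada, Fay, Gus, Nia, Xiu → queue [Ada, Fay, Gus, Nia, Xiu]
Visit Ada; enqueue Ava, Cyd, Mae → queue [Fay, Gus, Nia, Xiu, Ava, Cyd, Mae]
Visit Fay; enqueue Dee, Ivy, Zoe → queue [Gus, Nia, Xiu, Ava, Cyd, Mae, Dee, Ivy, Zoe]
Visit Gus; enqueue Bo, Cal, Rex → queue [Nia, Xiu, Ava, Cyd, Mae, Dee, Ivy, Zoe, Bo, Cal, Rex]
Visit Nia → queue [Xiu, Ava, Cyd, Mae, Dee, Ivy, Zoe, Bo, Cal, Rex]
Visit Xiu; enqueue Wes → queue [Ava, Cyd, Mae, Dee, Ivy, Zoe, Bo, Cal, Rex, Wes]
Visit Ava → queue [Cyd, Mae, Dee, Ivy, Zoe, Bo, Cal, Rex, Wes]
Visit Cyd → queue [Mae, Dee, Ivy, Zoe, Bo, Cal, Rex, Wes]
Visit Mae → queue [Dee, Ivy, Zoe, Bo, Cal, Rex, Wes]
Visit Dee → queue [Ivy, Zoe, Bo, Cal, Rex, Wes]
Visit Ivy; enqueue Hana → queue [Zoe, Bo, Cal, Rex, Wes, Hana]
Visit Zoe → queue [Bo, Cal, Rex, Wes, Hana]
Visit Bo; enqueue Pia → queue [Cal, Rex, Wes, Hana, Pia]
Visit Cal → queue [Rex, Wes, Hana, Pia]
Visit Rex; enqueue Kai, Lou → queue [Wes, Hana, Pia, Kai, Lou]
Visit Wes → queue [Hana, Pia, Kai, Lou]
Visit Hana → queue [Pia, Kai, Lou]
Visit Pia → queue [Kai, Lou]
Visit Kai → queue [Lou]
Visit Lou → queue []

Visit order: Omar, Ada, Fay, Gus, Nia, Xiu, Ava, Cyd, Mae, Dee, Ivy, Zoe, Bo, Cal, Rex, Wes, Hana, Pia, Kai, Lou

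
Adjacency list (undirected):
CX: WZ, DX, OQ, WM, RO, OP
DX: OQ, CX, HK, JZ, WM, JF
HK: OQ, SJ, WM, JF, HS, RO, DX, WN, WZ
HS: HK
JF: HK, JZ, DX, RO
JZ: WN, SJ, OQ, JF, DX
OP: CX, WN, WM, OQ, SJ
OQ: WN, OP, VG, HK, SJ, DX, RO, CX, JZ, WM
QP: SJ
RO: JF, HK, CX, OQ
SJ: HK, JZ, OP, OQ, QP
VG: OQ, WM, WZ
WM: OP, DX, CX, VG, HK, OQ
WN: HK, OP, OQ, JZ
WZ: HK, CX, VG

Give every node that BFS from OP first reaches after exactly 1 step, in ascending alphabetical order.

CX, OQ, SJ, WM, WN

Level 0: OP
Level 1: CX, OQ, SJ, WM, WN
Level 2: DX, HK, JZ, QP, RO, VG, WZ
Level 3: HS, JF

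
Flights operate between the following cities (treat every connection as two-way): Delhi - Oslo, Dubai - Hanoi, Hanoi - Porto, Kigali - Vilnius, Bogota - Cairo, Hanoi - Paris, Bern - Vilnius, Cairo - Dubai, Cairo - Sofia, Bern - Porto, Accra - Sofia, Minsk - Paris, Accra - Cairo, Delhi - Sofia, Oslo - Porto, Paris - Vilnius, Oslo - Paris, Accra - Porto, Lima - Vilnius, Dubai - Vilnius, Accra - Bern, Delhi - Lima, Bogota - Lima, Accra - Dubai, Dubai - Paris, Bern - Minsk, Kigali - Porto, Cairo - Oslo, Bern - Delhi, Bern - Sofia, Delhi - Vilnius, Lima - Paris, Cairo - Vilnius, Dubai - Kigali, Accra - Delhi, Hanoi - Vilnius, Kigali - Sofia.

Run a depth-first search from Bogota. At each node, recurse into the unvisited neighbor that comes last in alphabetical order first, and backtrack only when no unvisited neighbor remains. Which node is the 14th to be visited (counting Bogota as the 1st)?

Hanoi

Visit Bogota
Bogota → Lima
Lima → Vilnius
Vilnius → Paris
Paris → Oslo
Oslo → Porto
Porto → Kigali
Kigali → Sofia
Sofia → Delhi
Delhi → Bern
Bern → Minsk
Bern → Accra
Accra → Dubai
Dubai → Hanoi
Dubai → Cairo

Visit order: Bogota, Lima, Vilnius, Paris, Oslo, Porto, Kigali, Sofia, Delhi, Bern, Minsk, Accra, Dubai, Hanoi, Cairo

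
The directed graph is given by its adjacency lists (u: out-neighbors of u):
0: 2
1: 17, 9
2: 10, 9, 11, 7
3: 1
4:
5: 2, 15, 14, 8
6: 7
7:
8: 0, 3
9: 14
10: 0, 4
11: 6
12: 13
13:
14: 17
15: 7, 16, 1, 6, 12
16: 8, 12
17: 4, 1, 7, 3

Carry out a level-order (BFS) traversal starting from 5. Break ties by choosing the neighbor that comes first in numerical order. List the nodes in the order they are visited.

Visit 5; enqueue 2, 8, 14, 15 → queue [2, 8, 14, 15]
Visit 2; enqueue 7, 9, 10, 11 → queue [8, 14, 15, 7, 9, 10, 11]
Visit 8; enqueue 0, 3 → queue [14, 15, 7, 9, 10, 11, 0, 3]
Visit 14; enqueue 17 → queue [15, 7, 9, 10, 11, 0, 3, 17]
Visit 15; enqueue 1, 6, 12, 16 → queue [7, 9, 10, 11, 0, 3, 17, 1, 6, 12, 16]
Visit 7 → queue [9, 10, 11, 0, 3, 17, 1, 6, 12, 16]
Visit 9 → queue [10, 11, 0, 3, 17, 1, 6, 12, 16]
Visit 10; enqueue 4 → queue [11, 0, 3, 17, 1, 6, 12, 16, 4]
Visit 11 → queue [0, 3, 17, 1, 6, 12, 16, 4]
Visit 0 → queue [3, 17, 1, 6, 12, 16, 4]
Visit 3 → queue [17, 1, 6, 12, 16, 4]
Visit 17 → queue [1, 6, 12, 16, 4]
Visit 1 → queue [6, 12, 16, 4]
Visit 6 → queue [12, 16, 4]
Visit 12; enqueue 13 → queue [16, 4, 13]
Visit 16 → queue [4, 13]
Visit 4 → queue [13]
Visit 13 → queue []

5, 2, 8, 14, 15, 7, 9, 10, 11, 0, 3, 17, 1, 6, 12, 16, 4, 13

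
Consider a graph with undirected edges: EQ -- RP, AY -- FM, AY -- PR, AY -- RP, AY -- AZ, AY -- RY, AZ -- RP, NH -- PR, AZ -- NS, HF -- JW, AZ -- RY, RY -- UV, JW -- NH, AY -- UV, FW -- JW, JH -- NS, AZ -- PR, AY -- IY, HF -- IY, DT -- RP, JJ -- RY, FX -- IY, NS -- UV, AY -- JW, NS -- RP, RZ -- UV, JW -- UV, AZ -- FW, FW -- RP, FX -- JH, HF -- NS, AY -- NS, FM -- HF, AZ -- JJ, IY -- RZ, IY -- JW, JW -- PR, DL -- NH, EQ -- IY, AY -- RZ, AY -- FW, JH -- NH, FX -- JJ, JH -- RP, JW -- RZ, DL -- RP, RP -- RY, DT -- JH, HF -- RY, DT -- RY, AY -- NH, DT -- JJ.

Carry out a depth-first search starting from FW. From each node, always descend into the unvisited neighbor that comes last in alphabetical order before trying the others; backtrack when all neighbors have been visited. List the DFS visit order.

Visit FW
FW → RP
RP → RY
RY → UV
UV → RZ
RZ → JW
JW → PR
PR → NH
NH → JH
JH → NS
NS → HF
HF → IY
IY → FX
FX → JJ
JJ → DT
JJ → AZ
AZ → AY
AY → FM
IY → EQ
NH → DL

FW, RP, RY, UV, RZ, JW, PR, NH, JH, NS, HF, IY, FX, JJ, DT, AZ, AY, FM, EQ, DL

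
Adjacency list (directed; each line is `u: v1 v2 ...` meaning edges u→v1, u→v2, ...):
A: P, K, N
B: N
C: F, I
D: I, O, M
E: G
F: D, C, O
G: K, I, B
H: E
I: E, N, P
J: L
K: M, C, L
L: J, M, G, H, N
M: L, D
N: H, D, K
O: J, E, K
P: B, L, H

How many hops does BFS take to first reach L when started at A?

2

Level 0: A
Level 1: K, N, P
Level 2: B, C, D, H, L, M
Level 3: E, F, G, I, J, O
L first appears at level 2.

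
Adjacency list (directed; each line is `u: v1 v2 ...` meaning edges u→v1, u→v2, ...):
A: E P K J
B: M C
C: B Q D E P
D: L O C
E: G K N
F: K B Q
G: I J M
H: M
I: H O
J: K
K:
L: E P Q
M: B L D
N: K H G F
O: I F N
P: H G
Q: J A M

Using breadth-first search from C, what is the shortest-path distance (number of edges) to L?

Level 0: C
Level 1: B, D, E, P, Q
Level 2: A, G, H, J, K, L, M, N, O
Level 3: F, I
L first appears at level 2.

2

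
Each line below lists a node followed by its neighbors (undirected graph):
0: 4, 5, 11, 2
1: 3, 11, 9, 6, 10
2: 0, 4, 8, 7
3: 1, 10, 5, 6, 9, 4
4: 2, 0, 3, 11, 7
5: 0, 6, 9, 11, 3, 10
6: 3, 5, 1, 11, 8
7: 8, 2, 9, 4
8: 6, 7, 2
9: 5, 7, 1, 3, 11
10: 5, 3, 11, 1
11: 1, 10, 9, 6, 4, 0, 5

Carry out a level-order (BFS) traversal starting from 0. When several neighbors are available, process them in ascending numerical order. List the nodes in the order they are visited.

Visit 0; enqueue 2, 4, 5, 11 → queue [2, 4, 5, 11]
Visit 2; enqueue 7, 8 → queue [4, 5, 11, 7, 8]
Visit 4; enqueue 3 → queue [5, 11, 7, 8, 3]
Visit 5; enqueue 6, 9, 10 → queue [11, 7, 8, 3, 6, 9, 10]
Visit 11; enqueue 1 → queue [7, 8, 3, 6, 9, 10, 1]
Visit 7 → queue [8, 3, 6, 9, 10, 1]
Visit 8 → queue [3, 6, 9, 10, 1]
Visit 3 → queue [6, 9, 10, 1]
Visit 6 → queue [9, 10, 1]
Visit 9 → queue [10, 1]
Visit 10 → queue [1]
Visit 1 → queue []

0 → 2 → 4 → 5 → 11 → 7 → 8 → 3 → 6 → 9 → 10 → 1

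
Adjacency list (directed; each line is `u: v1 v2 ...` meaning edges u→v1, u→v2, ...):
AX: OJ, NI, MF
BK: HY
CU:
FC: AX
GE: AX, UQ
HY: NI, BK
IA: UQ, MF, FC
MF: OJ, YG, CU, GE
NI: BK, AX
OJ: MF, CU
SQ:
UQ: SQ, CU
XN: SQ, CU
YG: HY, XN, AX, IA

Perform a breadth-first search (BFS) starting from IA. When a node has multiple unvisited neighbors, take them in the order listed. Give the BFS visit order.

Visit IA; enqueue UQ, MF, FC → queue [UQ, MF, FC]
Visit UQ; enqueue SQ, CU → queue [MF, FC, SQ, CU]
Visit MF; enqueue OJ, YG, GE → queue [FC, SQ, CU, OJ, YG, GE]
Visit FC; enqueue AX → queue [SQ, CU, OJ, YG, GE, AX]
Visit SQ → queue [CU, OJ, YG, GE, AX]
Visit CU → queue [OJ, YG, GE, AX]
Visit OJ → queue [YG, GE, AX]
Visit YG; enqueue HY, XN → queue [GE, AX, HY, XN]
Visit GE → queue [AX, HY, XN]
Visit AX; enqueue NI → queue [HY, XN, NI]
Visit HY; enqueue BK → queue [XN, NI, BK]
Visit XN → queue [NI, BK]
Visit NI → queue [BK]
Visit BK → queue []

IA, UQ, MF, FC, SQ, CU, OJ, YG, GE, AX, HY, XN, NI, BK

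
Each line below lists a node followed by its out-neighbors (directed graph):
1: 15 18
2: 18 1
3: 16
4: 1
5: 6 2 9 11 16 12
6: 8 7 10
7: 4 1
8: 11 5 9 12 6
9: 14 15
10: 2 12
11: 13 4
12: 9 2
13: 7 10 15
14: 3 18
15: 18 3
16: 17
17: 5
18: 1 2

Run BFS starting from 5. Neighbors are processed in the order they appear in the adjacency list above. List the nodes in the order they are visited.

5, 6, 2, 9, 11, 16, 12, 8, 7, 10, 18, 1, 14, 15, 13, 4, 17, 3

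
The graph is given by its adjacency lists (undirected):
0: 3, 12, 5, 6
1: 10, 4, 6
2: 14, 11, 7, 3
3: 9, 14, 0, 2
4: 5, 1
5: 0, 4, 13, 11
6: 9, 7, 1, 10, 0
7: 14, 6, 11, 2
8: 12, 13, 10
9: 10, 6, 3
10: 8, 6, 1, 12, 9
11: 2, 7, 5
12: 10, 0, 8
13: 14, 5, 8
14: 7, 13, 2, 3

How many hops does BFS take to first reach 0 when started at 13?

Level 0: 13
Level 1: 5, 8, 14
Level 2: 0, 2, 3, 4, 7, 10, 11, 12
Level 3: 1, 6, 9
0 first appears at level 2.

2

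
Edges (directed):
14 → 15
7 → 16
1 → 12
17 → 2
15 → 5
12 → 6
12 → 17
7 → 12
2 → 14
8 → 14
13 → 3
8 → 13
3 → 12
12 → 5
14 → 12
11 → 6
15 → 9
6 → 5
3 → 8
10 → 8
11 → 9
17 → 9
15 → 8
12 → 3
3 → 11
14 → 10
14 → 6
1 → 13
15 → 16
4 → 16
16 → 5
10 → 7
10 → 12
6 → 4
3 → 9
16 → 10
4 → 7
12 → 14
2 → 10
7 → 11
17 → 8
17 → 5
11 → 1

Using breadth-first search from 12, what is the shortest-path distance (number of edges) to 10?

Level 0: 12
Level 1: 3, 5, 6, 14, 17
Level 2: 2, 4, 8, 9, 10, 11, 15
Level 3: 1, 7, 13, 16
10 first appears at level 2.

2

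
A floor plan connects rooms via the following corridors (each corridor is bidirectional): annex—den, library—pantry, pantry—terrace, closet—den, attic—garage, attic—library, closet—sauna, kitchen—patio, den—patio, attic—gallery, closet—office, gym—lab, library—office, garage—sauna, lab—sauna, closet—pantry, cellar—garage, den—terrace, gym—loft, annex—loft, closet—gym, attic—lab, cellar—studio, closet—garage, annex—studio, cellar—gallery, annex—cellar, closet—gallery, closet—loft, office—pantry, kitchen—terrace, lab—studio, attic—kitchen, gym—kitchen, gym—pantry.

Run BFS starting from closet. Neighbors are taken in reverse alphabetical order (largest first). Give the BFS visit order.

Visit closet; enqueue sauna, pantry, office, loft, gym, garage, gallery, den → queue [sauna, pantry, office, loft, gym, garage, gallery, den]
Visit sauna; enqueue lab → queue [pantry, office, loft, gym, garage, gallery, den, lab]
Visit pantry; enqueue terrace, library → queue [office, loft, gym, garage, gallery, den, lab, terrace, library]
Visit office → queue [loft, gym, garage, gallery, den, lab, terrace, library]
Visit loft; enqueue annex → queue [gym, garage, gallery, den, lab, terrace, library, annex]
Visit gym; enqueue kitchen → queue [garage, gallery, den, lab, terrace, library, annex, kitchen]
Visit garage; enqueue cellar, attic → queue [gallery, den, lab, terrace, library, annex, kitchen, cellar, attic]
Visit gallery → queue [den, lab, terrace, library, annex, kitchen, cellar, attic]
Visit den; enqueue patio → queue [lab, terrace, library, annex, kitchen, cellar, attic, patio]
Visit lab; enqueue studio → queue [terrace, library, annex, kitchen, cellar, attic, patio, studio]
Visit terrace → queue [library, annex, kitchen, cellar, attic, patio, studio]
Visit library → queue [annex, kitchen, cellar, attic, patio, studio]
Visit annex → queue [kitchen, cellar, attic, patio, studio]
Visit kitchen → queue [cellar, attic, patio, studio]
Visit cellar → queue [attic, patio, studio]
Visit attic → queue [patio, studio]
Visit patio → queue [studio]
Visit studio → queue []

closet -> sauna -> pantry -> office -> loft -> gym -> garage -> gallery -> den -> lab -> terrace -> library -> annex -> kitchen -> cellar -> attic -> patio -> studio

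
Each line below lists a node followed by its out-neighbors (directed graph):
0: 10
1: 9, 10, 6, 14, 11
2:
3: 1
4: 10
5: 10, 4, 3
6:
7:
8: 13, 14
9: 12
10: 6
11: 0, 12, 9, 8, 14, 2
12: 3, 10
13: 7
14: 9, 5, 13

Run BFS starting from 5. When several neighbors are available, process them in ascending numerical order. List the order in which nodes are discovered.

5 -> 3 -> 4 -> 10 -> 1 -> 6 -> 9 -> 11 -> 14 -> 12 -> 0 -> 2 -> 8 -> 13 -> 7

Visit 5; enqueue 3, 4, 10 → queue [3, 4, 10]
Visit 3; enqueue 1 → queue [4, 10, 1]
Visit 4 → queue [10, 1]
Visit 10; enqueue 6 → queue [1, 6]
Visit 1; enqueue 9, 11, 14 → queue [6, 9, 11, 14]
Visit 6 → queue [9, 11, 14]
Visit 9; enqueue 12 → queue [11, 14, 12]
Visit 11; enqueue 0, 2, 8 → queue [14, 12, 0, 2, 8]
Visit 14; enqueue 13 → queue [12, 0, 2, 8, 13]
Visit 12 → queue [0, 2, 8, 13]
Visit 0 → queue [2, 8, 13]
Visit 2 → queue [8, 13]
Visit 8 → queue [13]
Visit 13; enqueue 7 → queue [7]
Visit 7 → queue []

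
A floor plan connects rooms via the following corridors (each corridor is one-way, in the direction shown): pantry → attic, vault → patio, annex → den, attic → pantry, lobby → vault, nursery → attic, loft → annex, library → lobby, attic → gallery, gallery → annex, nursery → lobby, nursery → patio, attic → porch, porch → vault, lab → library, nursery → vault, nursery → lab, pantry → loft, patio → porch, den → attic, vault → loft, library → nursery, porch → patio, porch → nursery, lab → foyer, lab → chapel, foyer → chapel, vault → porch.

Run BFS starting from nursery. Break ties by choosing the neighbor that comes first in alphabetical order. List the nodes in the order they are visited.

nursery -> attic -> lab -> lobby -> patio -> vault -> gallery -> pantry -> porch -> chapel -> foyer -> library -> loft -> annex -> den

Visit nursery; enqueue attic, lab, lobby, patio, vault → queue [attic, lab, lobby, patio, vault]
Visit attic; enqueue gallery, pantry, porch → queue [lab, lobby, patio, vault, gallery, pantry, porch]
Visit lab; enqueue chapel, foyer, library → queue [lobby, patio, vault, gallery, pantry, porch, chapel, foyer, library]
Visit lobby → queue [patio, vault, gallery, pantry, porch, chapel, foyer, library]
Visit patio → queue [vault, gallery, pantry, porch, chapel, foyer, library]
Visit vault; enqueue loft → queue [gallery, pantry, porch, chapel, foyer, library, loft]
Visit gallery; enqueue annex → queue [pantry, porch, chapel, foyer, library, loft, annex]
Visit pantry → queue [porch, chapel, foyer, library, loft, annex]
Visit porch → queue [chapel, foyer, library, loft, annex]
Visit chapel → queue [foyer, library, loft, annex]
Visit foyer → queue [library, loft, annex]
Visit library → queue [loft, annex]
Visit loft → queue [annex]
Visit annex; enqueue den → queue [den]
Visit den → queue []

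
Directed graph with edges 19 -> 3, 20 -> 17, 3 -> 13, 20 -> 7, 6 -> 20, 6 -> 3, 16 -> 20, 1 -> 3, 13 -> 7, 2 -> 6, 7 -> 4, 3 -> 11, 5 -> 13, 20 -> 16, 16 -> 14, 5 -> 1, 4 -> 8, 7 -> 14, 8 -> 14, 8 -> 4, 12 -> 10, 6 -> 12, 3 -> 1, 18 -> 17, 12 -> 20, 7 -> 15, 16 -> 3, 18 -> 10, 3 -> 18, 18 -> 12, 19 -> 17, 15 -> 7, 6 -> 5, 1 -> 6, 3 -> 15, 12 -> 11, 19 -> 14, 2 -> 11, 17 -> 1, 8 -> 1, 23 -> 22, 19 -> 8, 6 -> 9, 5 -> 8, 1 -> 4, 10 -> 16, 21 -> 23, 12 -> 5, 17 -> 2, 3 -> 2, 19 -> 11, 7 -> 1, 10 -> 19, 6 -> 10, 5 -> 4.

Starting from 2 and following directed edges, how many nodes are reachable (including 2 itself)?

20

BFS from 2 visits: 2, 6, 11, 3, 5, 9, 10, 12, 20, 1, 13, 15, 18, 4, 8, 16, 19, 7, 17, 14
Reachable nodes: 20 of 23 total.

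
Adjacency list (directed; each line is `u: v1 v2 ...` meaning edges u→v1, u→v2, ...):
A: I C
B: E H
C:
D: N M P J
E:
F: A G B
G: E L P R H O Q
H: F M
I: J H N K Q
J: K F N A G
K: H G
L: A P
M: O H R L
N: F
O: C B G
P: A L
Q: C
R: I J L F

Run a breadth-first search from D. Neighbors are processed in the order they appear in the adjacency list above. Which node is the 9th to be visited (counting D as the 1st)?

Visit D; enqueue N, M, P, J → queue [N, M, P, J]
Visit N; enqueue F → queue [M, P, J, F]
Visit M; enqueue O, H, R, L → queue [P, J, F, O, H, R, L]
Visit P; enqueue A → queue [J, F, O, H, R, L, A]
Visit J; enqueue K, G → queue [F, O, H, R, L, A, K, G]
Visit F; enqueue B → queue [O, H, R, L, A, K, G, B]
Visit O; enqueue C → queue [H, R, L, A, K, G, B, C]
Visit H → queue [R, L, A, K, G, B, C]
Visit R; enqueue I → queue [L, A, K, G, B, C, I]
Visit L → queue [A, K, G, B, C, I]
Visit A → queue [K, G, B, C, I]
Visit K → queue [G, B, C, I]
Visit G; enqueue E, Q → queue [B, C, I, E, Q]
Visit B → queue [C, I, E, Q]
Visit C → queue [I, E, Q]
Visit I → queue [E, Q]
Visit E → queue [Q]
Visit Q → queue []

Visit order: D, N, M, P, J, F, O, H, R, L, A, K, G, B, C, I, E, Q

R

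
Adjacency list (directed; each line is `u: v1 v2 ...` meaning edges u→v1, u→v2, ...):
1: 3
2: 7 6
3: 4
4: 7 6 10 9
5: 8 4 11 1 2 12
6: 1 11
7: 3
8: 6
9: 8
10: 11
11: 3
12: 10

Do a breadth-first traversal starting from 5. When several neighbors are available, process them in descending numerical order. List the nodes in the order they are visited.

5 → 12 → 11 → 8 → 4 → 2 → 1 → 10 → 3 → 6 → 9 → 7

Visit 5; enqueue 12, 11, 8, 4, 2, 1 → queue [12, 11, 8, 4, 2, 1]
Visit 12; enqueue 10 → queue [11, 8, 4, 2, 1, 10]
Visit 11; enqueue 3 → queue [8, 4, 2, 1, 10, 3]
Visit 8; enqueue 6 → queue [4, 2, 1, 10, 3, 6]
Visit 4; enqueue 9, 7 → queue [2, 1, 10, 3, 6, 9, 7]
Visit 2 → queue [1, 10, 3, 6, 9, 7]
Visit 1 → queue [10, 3, 6, 9, 7]
Visit 10 → queue [3, 6, 9, 7]
Visit 3 → queue [6, 9, 7]
Visit 6 → queue [9, 7]
Visit 9 → queue [7]
Visit 7 → queue []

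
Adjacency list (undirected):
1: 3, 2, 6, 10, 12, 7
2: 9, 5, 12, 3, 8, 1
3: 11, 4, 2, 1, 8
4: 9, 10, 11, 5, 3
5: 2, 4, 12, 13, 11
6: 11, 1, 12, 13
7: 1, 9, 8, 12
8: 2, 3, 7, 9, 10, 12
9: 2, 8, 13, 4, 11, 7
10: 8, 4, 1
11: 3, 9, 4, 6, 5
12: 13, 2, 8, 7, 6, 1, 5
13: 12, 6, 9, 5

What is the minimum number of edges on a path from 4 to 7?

2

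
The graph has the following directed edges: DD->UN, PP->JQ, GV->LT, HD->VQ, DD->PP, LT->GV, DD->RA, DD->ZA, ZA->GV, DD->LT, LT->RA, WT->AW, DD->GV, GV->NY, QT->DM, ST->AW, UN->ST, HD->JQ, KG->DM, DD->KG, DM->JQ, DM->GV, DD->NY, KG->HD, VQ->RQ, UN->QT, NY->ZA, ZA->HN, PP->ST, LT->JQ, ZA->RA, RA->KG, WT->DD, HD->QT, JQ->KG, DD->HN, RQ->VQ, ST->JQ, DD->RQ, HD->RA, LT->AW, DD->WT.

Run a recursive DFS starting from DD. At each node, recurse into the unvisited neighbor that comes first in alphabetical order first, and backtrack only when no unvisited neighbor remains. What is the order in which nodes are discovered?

Visit DD
DD → GV
GV → LT
LT → AW
LT → JQ
JQ → KG
KG → DM
KG → HD
HD → QT
HD → RA
HD → VQ
VQ → RQ
GV → NY
NY → ZA
ZA → HN
DD → PP
PP → ST
DD → UN
DD → WT

DD, GV, LT, AW, JQ, KG, DM, HD, QT, RA, VQ, RQ, NY, ZA, HN, PP, ST, UN, WT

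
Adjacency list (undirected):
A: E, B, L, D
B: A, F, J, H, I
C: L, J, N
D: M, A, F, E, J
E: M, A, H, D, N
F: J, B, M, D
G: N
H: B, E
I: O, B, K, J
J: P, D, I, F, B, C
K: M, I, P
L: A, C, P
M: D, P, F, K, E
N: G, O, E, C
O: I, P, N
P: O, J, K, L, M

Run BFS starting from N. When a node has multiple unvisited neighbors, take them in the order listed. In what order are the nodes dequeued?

N, G, O, E, C, I, P, M, A, H, D, L, J, B, K, F

Visit N; enqueue G, O, E, C → queue [G, O, E, C]
Visit G → queue [O, E, C]
Visit O; enqueue I, P → queue [E, C, I, P]
Visit E; enqueue M, A, H, D → queue [C, I, P, M, A, H, D]
Visit C; enqueue L, J → queue [I, P, M, A, H, D, L, J]
Visit I; enqueue B, K → queue [P, M, A, H, D, L, J, B, K]
Visit P → queue [M, A, H, D, L, J, B, K]
Visit M; enqueue F → queue [A, H, D, L, J, B, K, F]
Visit A → queue [H, D, L, J, B, K, F]
Visit H → queue [D, L, J, B, K, F]
Visit D → queue [L, J, B, K, F]
Visit L → queue [J, B, K, F]
Visit J → queue [B, K, F]
Visit B → queue [K, F]
Visit K → queue [F]
Visit F → queue []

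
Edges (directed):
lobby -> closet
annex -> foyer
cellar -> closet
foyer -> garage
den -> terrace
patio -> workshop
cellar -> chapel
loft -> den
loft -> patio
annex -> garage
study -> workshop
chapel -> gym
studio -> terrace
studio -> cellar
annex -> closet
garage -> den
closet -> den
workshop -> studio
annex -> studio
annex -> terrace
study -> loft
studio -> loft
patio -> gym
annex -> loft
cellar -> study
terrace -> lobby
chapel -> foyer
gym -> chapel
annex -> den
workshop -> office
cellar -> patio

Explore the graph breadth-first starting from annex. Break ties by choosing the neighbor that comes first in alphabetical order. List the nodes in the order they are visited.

annex -> closet -> den -> foyer -> garage -> loft -> studio -> terrace -> patio -> cellar -> lobby -> gym -> workshop -> chapel -> study -> office

Visit annex; enqueue closet, den, foyer, garage, loft, studio, terrace → queue [closet, den, foyer, garage, loft, studio, terrace]
Visit closet → queue [den, foyer, garage, loft, studio, terrace]
Visit den → queue [foyer, garage, loft, studio, terrace]
Visit foyer → queue [garage, loft, studio, terrace]
Visit garage → queue [loft, studio, terrace]
Visit loft; enqueue patio → queue [studio, terrace, patio]
Visit studio; enqueue cellar → queue [terrace, patio, cellar]
Visit terrace; enqueue lobby → queue [patio, cellar, lobby]
Visit patio; enqueue gym, workshop → queue [cellar, lobby, gym, workshop]
Visit cellar; enqueue chapel, study → queue [lobby, gym, workshop, chapel, study]
Visit lobby → queue [gym, workshop, chapel, study]
Visit gym → queue [workshop, chapel, study]
Visit workshop; enqueue office → queue [chapel, study, office]
Visit chapel → queue [study, office]
Visit study → queue [office]
Visit office → queue []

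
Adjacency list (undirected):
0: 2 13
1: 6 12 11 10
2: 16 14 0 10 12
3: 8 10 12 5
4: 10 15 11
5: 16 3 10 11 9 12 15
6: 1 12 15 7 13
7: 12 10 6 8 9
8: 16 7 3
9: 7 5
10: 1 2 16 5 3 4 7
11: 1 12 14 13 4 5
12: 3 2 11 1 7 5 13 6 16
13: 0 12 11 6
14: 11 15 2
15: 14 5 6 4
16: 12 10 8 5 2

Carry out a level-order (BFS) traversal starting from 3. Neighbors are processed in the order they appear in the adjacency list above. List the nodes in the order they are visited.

Visit 3; enqueue 8, 10, 12, 5 → queue [8, 10, 12, 5]
Visit 8; enqueue 16, 7 → queue [10, 12, 5, 16, 7]
Visit 10; enqueue 1, 2, 4 → queue [12, 5, 16, 7, 1, 2, 4]
Visit 12; enqueue 11, 13, 6 → queue [5, 16, 7, 1, 2, 4, 11, 13, 6]
Visit 5; enqueue 9, 15 → queue [16, 7, 1, 2, 4, 11, 13, 6, 9, 15]
Visit 16 → queue [7, 1, 2, 4, 11, 13, 6, 9, 15]
Visit 7 → queue [1, 2, 4, 11, 13, 6, 9, 15]
Visit 1 → queue [2, 4, 11, 13, 6, 9, 15]
Visit 2; enqueue 14, 0 → queue [4, 11, 13, 6, 9, 15, 14, 0]
Visit 4 → queue [11, 13, 6, 9, 15, 14, 0]
Visit 11 → queue [13, 6, 9, 15, 14, 0]
Visit 13 → queue [6, 9, 15, 14, 0]
Visit 6 → queue [9, 15, 14, 0]
Visit 9 → queue [15, 14, 0]
Visit 15 → queue [14, 0]
Visit 14 → queue [0]
Visit 0 → queue []

3, 8, 10, 12, 5, 16, 7, 1, 2, 4, 11, 13, 6, 9, 15, 14, 0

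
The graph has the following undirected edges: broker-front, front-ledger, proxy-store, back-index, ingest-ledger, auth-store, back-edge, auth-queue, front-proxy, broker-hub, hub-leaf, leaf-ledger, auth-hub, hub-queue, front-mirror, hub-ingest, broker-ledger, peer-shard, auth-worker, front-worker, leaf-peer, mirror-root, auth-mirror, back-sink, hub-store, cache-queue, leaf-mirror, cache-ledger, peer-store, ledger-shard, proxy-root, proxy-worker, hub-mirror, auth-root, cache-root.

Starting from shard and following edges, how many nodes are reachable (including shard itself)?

16

BFS from shard visits: shard, ledger, peer, broker, cache, front, ingest, leaf, store, hub, queue, root, mirror, proxy, worker, auth
Reachable nodes: 16 of 20 total.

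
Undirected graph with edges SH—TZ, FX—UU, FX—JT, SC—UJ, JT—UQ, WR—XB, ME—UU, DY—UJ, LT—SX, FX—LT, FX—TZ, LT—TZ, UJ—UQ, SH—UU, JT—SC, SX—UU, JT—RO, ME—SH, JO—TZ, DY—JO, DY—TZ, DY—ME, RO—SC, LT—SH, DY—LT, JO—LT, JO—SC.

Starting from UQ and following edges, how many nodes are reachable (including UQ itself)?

14

BFS from UQ visits: UQ, UJ, JT, SC, DY, RO, FX, JO, TZ, ME, LT, UU, SH, SX
Reachable nodes: 14 of 16 total.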